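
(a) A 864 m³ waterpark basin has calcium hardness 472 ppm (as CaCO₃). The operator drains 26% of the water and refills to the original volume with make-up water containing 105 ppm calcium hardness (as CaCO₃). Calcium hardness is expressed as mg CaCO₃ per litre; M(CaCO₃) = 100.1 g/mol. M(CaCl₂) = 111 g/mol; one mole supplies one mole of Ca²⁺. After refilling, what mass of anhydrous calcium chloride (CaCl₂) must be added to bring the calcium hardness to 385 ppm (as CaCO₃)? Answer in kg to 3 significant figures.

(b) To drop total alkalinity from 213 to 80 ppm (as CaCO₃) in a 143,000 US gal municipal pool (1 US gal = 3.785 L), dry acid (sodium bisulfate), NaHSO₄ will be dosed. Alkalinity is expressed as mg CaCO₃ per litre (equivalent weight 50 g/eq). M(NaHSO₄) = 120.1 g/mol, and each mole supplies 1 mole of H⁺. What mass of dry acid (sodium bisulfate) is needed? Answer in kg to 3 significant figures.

(a) Volume: 864 m³ = 864,000 L.
(a) After draining 26% and refilling: 472 × 0.74 + 105 × 0.26 = 376.58 ppm.
(a) Deficit to target: 385 − 376.58 = 8.42 mg/L.
(a) As CaCO₃: 8.42 mg/L × 864,000 L = 7275 g; ÷ 100.1 = 72.68 mol Ca²⁺.
(a) Mass: 72.68 × 111 = 8067 g.

(b) Volume: 143,000 US gal × 3.785 L/gal = 541,255 L.
(b) Alkalinity to neutralize: (213 − 80) = 133 mg/L as CaCO₃ × 541,255 L = 71,990 g as CaCO₃.
(b) Equivalents of H⁺ required: 71,990 ÷ 50 g/eq = 1440 eq = 1440 mol NaHSO₄.
(b) Mass of NaHSO₄: 1440 × 120.1 = 172,900 g.

(a) 8.07 kg; (b) 173 kg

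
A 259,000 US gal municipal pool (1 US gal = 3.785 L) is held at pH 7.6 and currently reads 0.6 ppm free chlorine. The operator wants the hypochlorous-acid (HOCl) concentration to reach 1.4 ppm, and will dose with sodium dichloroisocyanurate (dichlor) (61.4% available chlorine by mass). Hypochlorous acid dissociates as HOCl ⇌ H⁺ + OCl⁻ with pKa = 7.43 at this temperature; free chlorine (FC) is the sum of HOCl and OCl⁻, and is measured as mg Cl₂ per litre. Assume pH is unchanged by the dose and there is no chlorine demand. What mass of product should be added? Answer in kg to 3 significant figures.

4.58 kg

Volume: 259,000 US gal × 3.785 L/gal = 980,315 L.
[OCl⁻]/[HOCl] = 10^(pH − pKa) = 10^(7.6 − 7.43) = 1.479; fraction as HOCl = 1/(1 + 1.479) = 0.4034.
Free chlorine required for 1.4 ppm HOCl: 1.4 / 0.4034 = 3.471 ppm.
FC to add: 3.471 − 0.6 = 2.871 mg/L as Cl₂.
Cl₂ equivalent: 2.871 mg/L × 980,315 L = 2814 g.
Product at 61.4% available Cl: 2814 / 0.614 = 4583 g.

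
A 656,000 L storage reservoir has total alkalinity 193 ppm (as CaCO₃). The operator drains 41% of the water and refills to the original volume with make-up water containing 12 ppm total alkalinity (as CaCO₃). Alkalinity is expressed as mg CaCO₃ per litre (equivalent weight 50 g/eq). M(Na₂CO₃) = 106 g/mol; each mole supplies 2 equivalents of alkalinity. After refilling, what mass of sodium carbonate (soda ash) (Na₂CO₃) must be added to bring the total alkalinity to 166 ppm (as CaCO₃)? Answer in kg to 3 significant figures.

After draining 41% and refilling: 193 × 0.59 + 12 × 0.41 = 118.79 ppm.
Deficit to target: 166 − 118.79 = 47.21 mg/L.
As CaCO₃: 47.21 mg/L × 656,000 L = 30,970 g; ÷ 50 g/eq ÷ 2 = 309.7 mol Na₂CO₃.
Mass: 309.7 × 106 = 32,830 g.

32.8 kg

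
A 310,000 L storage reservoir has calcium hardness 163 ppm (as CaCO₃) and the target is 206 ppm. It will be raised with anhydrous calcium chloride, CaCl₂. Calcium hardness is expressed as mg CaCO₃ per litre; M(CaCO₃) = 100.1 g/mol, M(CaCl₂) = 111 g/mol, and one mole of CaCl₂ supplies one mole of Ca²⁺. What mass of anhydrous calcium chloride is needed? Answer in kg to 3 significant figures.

14.8 kg

Hardness to add: (206 − 163) = 43 mg/L as CaCO₃ × 310,000 L = 13,330 g as CaCO₃.
Moles of Ca²⁺ (1 mol Ca²⁺ ≡ 1 mol CaCO₃): 13,330 / 100.1 g/mol = 133.2 mol.
Mass of CaCl₂: 133.2 × 111 = 14,780 g.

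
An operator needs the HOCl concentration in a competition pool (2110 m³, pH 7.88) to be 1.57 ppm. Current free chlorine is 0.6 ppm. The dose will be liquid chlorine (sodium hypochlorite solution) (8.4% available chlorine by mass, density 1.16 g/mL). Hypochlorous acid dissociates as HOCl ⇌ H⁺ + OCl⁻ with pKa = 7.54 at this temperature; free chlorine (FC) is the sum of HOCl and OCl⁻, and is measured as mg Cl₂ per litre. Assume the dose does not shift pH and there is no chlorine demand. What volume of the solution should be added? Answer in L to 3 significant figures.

Volume: 2110 m³ = 2,110,000 L.
[OCl⁻]/[HOCl] = 10^(pH − pKa) = 10^(7.88 − 7.54) = 2.188; fraction as HOCl = 1/(1 + 2.188) = 0.3137.
Free chlorine required for 1.57 ppm HOCl: 1.57 / 0.3137 = 5.005 ppm.
FC to add: 5.005 − 0.6 = 4.405 mg/L as Cl₂.
Cl₂ equivalent: 4.405 mg/L × 2,110,000 L = 9294 g.
Product at 8.4% available Cl: 9294 / 0.084 = 110,600 g.
Volume: 110,600 g ÷ 1.16 g/mL = 95,380 mL.

95.4 L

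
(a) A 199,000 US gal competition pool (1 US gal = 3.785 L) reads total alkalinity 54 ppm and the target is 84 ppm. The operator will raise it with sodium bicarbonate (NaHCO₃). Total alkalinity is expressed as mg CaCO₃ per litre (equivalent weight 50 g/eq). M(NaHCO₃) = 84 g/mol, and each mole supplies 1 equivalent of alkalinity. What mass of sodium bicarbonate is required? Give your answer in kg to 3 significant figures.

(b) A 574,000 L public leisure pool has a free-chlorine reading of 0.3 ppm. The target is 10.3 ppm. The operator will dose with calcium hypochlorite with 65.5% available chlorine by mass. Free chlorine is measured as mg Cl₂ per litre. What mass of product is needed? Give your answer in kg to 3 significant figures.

(a) 38.0 kg; (b) 8.76 kg

(a) Volume: 199,000 US gal × 3.785 L/gal = 753,215 L.
(a) Alkalinity to add: (84 − 54) = 30 mg/L as CaCO₃ × 753,215 L = 22,600 g as CaCO₃.
(a) Equivalents: 22,600 g ÷ 50 g/eq = 451.9 eq.
(a) NaHCO₃ supplies 1 eq per mole → 451.9 mol.
(a) Mass: 451.9 mol × 84 g/mol = 37,960 g.

(b) Chlorine deficit: 10.3 − 0.3 = 10 ppm = 10 mg/L as Cl₂.
(b) Cl₂ equivalent needed: 10 mg/L × 574,000 L = 5,740,000 mg = 5740 g.
(b) Product at 65.5% available chlorine: 5740 / 0.655 = 8763 g.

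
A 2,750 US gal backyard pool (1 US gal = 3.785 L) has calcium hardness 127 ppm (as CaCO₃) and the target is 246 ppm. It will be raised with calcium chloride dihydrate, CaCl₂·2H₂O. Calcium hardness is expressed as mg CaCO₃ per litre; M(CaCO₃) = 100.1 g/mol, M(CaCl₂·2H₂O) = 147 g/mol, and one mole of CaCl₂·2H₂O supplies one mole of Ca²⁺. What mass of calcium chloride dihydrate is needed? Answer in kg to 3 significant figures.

Volume: 2,750 US gal × 3.785 L/gal = 10,409 L.
Hardness to add: (246 − 127) = 119 mg/L as CaCO₃ × 10,409 L = 1239 g as CaCO₃.
Moles of Ca²⁺ (1 mol Ca²⁺ ≡ 1 mol CaCO₃): 1239 / 100.1 g/mol = 12.37 mol.
Mass of CaCl₂·2H₂O: 12.37 × 147 = 1819 g.

1.82 kg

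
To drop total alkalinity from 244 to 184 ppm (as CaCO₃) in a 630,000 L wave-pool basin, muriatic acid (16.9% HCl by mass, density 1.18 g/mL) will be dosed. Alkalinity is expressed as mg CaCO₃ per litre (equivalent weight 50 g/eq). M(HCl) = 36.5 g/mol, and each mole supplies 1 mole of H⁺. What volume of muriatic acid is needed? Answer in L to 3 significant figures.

138 L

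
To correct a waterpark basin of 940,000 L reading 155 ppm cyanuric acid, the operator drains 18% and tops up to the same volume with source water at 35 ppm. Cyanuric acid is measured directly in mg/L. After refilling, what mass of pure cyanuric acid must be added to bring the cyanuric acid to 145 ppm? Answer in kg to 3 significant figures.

10.9 kg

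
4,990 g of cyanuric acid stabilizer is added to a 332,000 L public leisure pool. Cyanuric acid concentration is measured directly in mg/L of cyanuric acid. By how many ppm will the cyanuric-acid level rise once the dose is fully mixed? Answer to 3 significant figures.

15.0 ppm

Rise: 4,990 g / 332,000 L × 1000 = 15.03 mg/L.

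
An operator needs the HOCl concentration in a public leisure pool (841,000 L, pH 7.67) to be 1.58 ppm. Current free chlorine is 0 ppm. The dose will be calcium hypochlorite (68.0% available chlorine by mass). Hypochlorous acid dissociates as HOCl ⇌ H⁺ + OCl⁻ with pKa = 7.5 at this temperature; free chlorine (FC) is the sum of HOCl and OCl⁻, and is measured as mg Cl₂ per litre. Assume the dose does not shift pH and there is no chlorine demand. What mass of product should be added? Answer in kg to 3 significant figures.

4.84 kg

[OCl⁻]/[HOCl] = 10^(pH − pKa) = 10^(7.67 − 7.5) = 1.479; fraction as HOCl = 1/(1 + 1.479) = 0.4034.
Free chlorine required for 1.58 ppm HOCl: 1.58 / 0.4034 = 3.917 ppm.
FC to add: 3.917 − 0 = 3.917 mg/L as Cl₂.
Cl₂ equivalent: 3.917 mg/L × 841,000 L = 3294 g.
Product at 68.0% available Cl: 3294 / 0.68 = 4844 g.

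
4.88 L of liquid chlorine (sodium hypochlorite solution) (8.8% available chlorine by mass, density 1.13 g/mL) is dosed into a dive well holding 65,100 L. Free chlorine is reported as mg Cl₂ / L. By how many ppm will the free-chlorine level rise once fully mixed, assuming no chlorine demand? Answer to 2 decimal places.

7.45 ppm

Mass of solution: 4.88 L × 1000 mL/L × 1.13 g/mL = 5514 g.
Available chlorine delivered: 5514 g × 0.088 = 485.3 g as Cl₂.
Concentration rise: 485.3 g / 65,100 L = 7.454 mg/L = 7.45 ppm.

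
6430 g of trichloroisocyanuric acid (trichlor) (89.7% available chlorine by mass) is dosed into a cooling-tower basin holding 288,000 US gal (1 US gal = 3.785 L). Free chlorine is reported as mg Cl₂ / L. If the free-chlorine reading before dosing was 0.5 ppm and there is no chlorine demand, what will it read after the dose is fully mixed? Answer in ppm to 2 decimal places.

5.79 ppm

Volume: 288,000 US gal × 3.785 L/gal = 1,090,080 L.
Available chlorine delivered: 6430 g × 0.897 = 5768 g as Cl₂.
Concentration rise: 5768 g / 1,090,080 L = 5.291 mg/L = 5.29 ppm.
Final FC: 0.5 + 5.29 = 5.79 ppm.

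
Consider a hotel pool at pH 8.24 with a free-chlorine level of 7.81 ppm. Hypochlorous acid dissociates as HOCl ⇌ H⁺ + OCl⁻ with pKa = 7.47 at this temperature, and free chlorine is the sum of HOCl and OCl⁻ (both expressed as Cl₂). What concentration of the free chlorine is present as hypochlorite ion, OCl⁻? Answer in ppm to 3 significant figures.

6.68 ppm

[OCl⁻]/[HOCl] = 10^(pH − pKa) = 10^(8.24 − 7.47) = 10^0.77 = 5.888.
Fraction as HOCl = 1 / (1 + 5.888) = 0.1452.
OCl⁻ = (1 − 0.1452) × 7.81 ppm = 6.676 ppm.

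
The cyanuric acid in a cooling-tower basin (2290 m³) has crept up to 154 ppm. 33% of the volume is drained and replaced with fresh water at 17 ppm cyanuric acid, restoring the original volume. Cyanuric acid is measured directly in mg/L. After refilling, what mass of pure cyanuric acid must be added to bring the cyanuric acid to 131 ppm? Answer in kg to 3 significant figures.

50.9 kg

Volume: 2290 m³ = 2,290,000 L.
After draining 33% and refilling: 154 × 0.67 + 17 × 0.33 = 108.79 ppm.
Deficit to target: 131 − 108.79 = 22.21 mg/L.
Mass: 22.21 mg/L × 2,290,000 L = 50,860 g cyanuric acid.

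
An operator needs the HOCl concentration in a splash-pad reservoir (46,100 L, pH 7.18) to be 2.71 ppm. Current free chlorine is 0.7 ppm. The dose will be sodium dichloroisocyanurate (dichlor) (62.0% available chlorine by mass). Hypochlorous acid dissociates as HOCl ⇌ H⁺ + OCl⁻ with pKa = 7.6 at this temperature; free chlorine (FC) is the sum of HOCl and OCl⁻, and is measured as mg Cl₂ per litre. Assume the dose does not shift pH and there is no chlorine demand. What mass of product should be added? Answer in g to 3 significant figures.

226 g

[OCl⁻]/[HOCl] = 10^(pH − pKa) = 10^(7.18 − 7.6) = 0.3802; fraction as HOCl = 1/(1 + 0.3802) = 0.7245.
Free chlorine required for 2.71 ppm HOCl: 2.71 / 0.7245 = 3.74 ppm.
FC to add: 3.74 − 0.7 = 3.04 mg/L as Cl₂.
Cl₂ equivalent: 3.04 mg/L × 46,100 L = 140.2 g.
Product at 62.0% available Cl: 140.2 / 0.62 = 226.1 g.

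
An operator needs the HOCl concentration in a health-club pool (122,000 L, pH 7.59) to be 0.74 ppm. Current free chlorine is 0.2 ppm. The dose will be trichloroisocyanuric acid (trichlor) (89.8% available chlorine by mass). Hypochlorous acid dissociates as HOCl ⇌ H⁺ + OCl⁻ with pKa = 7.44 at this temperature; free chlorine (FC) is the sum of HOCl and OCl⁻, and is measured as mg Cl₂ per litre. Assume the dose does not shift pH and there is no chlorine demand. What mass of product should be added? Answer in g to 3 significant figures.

[OCl⁻]/[HOCl] = 10^(pH − pKa) = 10^(7.59 − 7.44) = 1.413; fraction as HOCl = 1/(1 + 1.413) = 0.4145.
Free chlorine required for 0.74 ppm HOCl: 0.74 / 0.4145 = 1.785 ppm.
FC to add: 1.785 − 0.2 = 1.585 mg/L as Cl₂.
Cl₂ equivalent: 1.585 mg/L × 122,000 L = 193.4 g.
Product at 89.8% available Cl: 193.4 / 0.898 = 215.4 g.

215 g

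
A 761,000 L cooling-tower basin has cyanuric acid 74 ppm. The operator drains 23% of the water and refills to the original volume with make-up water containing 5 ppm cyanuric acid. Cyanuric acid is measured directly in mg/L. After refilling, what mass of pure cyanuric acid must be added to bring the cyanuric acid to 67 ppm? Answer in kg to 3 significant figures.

6.75 kg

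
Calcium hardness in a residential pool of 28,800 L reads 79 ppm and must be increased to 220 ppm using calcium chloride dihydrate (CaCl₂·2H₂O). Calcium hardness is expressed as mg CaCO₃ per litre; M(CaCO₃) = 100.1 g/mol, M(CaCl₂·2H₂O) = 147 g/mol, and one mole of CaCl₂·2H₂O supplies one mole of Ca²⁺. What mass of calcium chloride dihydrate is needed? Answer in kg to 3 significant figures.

Hardness to add: (220 − 79) = 141 mg/L as CaCO₃ × 28,800 L = 4061 g as CaCO₃.
Moles of Ca²⁺ (1 mol Ca²⁺ ≡ 1 mol CaCO₃): 4061 / 100.1 g/mol = 40.57 mol.
Mass of CaCl₂·2H₂O: 40.57 × 147 = 5963 g.

5.96 kg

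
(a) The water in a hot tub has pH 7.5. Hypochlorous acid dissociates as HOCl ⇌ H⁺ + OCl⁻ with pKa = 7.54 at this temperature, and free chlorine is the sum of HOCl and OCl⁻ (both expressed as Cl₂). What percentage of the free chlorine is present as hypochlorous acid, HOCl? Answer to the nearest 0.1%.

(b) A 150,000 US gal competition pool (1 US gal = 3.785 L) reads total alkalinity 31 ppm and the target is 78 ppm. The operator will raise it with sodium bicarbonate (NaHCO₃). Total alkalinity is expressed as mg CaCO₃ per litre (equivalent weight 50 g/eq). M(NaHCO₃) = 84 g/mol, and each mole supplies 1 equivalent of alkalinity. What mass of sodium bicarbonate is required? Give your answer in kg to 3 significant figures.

(a) 52.3%; (b) 44.8 kg

(a) [OCl⁻]/[HOCl] = 10^(pH − pKa) = 10^(7.5 − 7.54) = 10^-0.04 = 0.912.
(a) Fraction as HOCl = 1 / (1 + 0.912) = 0.523.

(b) Volume: 150,000 US gal × 3.785 L/gal = 567,750 L.
(b) Alkalinity to add: (78 − 31) = 47 mg/L as CaCO₃ × 567,750 L = 26,680 g as CaCO₃.
(b) Equivalents: 26,680 g ÷ 50 g/eq = 533.7 eq.
(b) NaHCO₃ supplies 1 eq per mole → 533.7 mol.
(b) Mass: 533.7 mol × 84 g/mol = 44,830 g.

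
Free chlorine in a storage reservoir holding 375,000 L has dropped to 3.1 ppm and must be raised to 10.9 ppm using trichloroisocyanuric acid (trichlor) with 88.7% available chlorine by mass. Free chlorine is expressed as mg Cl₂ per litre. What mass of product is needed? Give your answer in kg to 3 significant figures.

Chlorine deficit: 10.9 − 3.1 = 7.8 ppm = 7.8 mg/L as Cl₂.
Cl₂ equivalent needed: 7.8 mg/L × 375,000 L = 2,925,000 mg = 2925 g.
Product at 88.7% available chlorine: 2925 / 0.887 = 3298 g.

3.30 kg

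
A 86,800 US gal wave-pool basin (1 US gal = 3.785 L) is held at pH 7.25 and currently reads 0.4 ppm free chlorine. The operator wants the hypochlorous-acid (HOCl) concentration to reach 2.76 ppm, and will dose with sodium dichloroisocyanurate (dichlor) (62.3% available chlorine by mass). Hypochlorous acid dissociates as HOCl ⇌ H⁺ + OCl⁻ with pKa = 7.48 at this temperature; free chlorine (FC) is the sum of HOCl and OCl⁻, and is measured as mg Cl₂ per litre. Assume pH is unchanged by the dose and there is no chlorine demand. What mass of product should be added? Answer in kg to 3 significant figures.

Volume: 86,800 US gal × 3.785 L/gal = 328,538 L.
[OCl⁻]/[HOCl] = 10^(pH − pKa) = 10^(7.25 − 7.48) = 0.5888; fraction as HOCl = 1/(1 + 0.5888) = 0.6294.
Free chlorine required for 2.76 ppm HOCl: 2.76 / 0.6294 = 4.385 ppm.
FC to add: 4.385 − 0.4 = 3.985 mg/L as Cl₂.
Cl₂ equivalent: 3.985 mg/L × 328,538 L = 1309 g.
Product at 62.3% available Cl: 1309 / 0.623 = 2102 g.

2.10 kg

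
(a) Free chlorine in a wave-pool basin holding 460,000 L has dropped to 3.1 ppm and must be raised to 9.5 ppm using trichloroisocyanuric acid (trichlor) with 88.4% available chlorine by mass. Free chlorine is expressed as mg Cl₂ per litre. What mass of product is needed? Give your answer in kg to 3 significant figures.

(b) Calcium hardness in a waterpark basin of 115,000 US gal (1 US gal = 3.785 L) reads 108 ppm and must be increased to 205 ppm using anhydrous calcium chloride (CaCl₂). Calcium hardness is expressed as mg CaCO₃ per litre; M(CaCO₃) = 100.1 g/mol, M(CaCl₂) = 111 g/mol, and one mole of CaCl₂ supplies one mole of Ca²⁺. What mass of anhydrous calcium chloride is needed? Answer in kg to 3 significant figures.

(a) 3.33 kg; (b) 46.8 kg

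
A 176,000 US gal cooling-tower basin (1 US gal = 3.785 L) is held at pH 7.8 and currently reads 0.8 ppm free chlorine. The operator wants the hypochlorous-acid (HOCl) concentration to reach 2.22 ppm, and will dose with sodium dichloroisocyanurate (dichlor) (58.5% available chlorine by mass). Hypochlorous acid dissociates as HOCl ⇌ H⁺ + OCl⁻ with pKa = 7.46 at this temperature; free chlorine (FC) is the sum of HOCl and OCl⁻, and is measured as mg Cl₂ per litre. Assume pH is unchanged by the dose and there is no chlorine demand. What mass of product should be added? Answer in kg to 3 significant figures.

7.15 kg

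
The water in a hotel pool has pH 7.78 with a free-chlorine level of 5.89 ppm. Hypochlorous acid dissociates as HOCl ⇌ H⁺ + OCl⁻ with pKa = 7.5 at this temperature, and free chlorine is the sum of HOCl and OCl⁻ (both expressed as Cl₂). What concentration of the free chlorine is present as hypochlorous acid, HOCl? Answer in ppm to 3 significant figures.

[OCl⁻]/[HOCl] = 10^(pH − pKa) = 10^(7.78 − 7.5) = 10^0.28 = 1.905.
Fraction as HOCl = 1 / (1 + 1.905) = 0.3442.
HOCl = 0.3442 × 5.89 ppm = 2.027 ppm.

2.03 ppm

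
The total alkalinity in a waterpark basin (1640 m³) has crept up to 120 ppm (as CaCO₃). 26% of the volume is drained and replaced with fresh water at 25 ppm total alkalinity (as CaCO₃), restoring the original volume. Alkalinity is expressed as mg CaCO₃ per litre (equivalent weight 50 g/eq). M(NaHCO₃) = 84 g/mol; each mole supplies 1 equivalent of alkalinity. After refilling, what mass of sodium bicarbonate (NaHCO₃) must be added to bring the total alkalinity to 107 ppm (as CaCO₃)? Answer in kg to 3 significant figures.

32.2 kg

Volume: 1640 m³ = 1,640,000 L.
After draining 26% and refilling: 120 × 0.74 + 25 × 0.26 = 95.3 ppm.
Deficit to target: 107 − 95.3 = 11.7 mg/L.
As CaCO₃: 11.7 mg/L × 1,640,000 L = 19,190 g; ÷ 50 g/eq ÷ 1 = 383.8 mol NaHCO₃.
Mass: 383.8 × 84 = 32,240 g.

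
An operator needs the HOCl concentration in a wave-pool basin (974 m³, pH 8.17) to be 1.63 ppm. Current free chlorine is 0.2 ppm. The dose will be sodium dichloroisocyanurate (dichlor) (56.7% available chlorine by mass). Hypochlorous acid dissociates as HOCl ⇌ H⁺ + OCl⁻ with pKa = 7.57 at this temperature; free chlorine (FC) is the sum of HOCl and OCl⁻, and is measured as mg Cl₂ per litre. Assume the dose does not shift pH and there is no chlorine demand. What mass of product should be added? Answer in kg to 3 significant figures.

13.6 kg

Volume: 974 m³ = 974,000 L.
[OCl⁻]/[HOCl] = 10^(pH − pKa) = 10^(8.17 − 7.57) = 3.981; fraction as HOCl = 1/(1 + 3.981) = 0.2008.
Free chlorine required for 1.63 ppm HOCl: 1.63 / 0.2008 = 8.119 ppm.
FC to add: 8.119 − 0.2 = 7.919 mg/L as Cl₂.
Cl₂ equivalent: 7.919 mg/L × 974,000 L = 7713 g.
Product at 56.7% available Cl: 7713 / 0.567 = 13,600 g.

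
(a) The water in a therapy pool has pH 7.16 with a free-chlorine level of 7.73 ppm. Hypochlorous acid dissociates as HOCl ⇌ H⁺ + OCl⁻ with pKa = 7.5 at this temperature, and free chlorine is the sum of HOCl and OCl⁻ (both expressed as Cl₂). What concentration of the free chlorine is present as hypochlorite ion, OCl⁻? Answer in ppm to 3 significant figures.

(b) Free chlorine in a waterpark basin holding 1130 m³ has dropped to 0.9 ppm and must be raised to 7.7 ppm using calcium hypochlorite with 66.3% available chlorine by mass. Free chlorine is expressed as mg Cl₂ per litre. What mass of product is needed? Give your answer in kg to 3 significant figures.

(a) 2.42 ppm; (b) 11.6 kg

(a) [OCl⁻]/[HOCl] = 10^(pH − pKa) = 10^(7.16 − 7.5) = 10^-0.34 = 0.4571.
(a) Fraction as HOCl = 1 / (1 + 0.4571) = 0.6863.
(a) OCl⁻ = (1 − 0.6863) × 7.73 ppm = 2.425 ppm.

(b) Volume: 1130 m³ = 1,130,000 L.
(b) Chlorine deficit: 7.7 − 0.9 = 6.8 ppm = 6.8 mg/L as Cl₂.
(b) Cl₂ equivalent needed: 6.8 mg/L × 1,130,000 L = 7,684,000 mg = 7684 g.
(b) Product at 66.3% available chlorine: 7684 / 0.663 = 11,590 g.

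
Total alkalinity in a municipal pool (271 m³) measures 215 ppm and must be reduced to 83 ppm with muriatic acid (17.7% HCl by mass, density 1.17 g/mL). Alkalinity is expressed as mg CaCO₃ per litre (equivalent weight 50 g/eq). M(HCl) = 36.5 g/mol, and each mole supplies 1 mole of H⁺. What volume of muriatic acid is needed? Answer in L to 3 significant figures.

126 L

Volume: 271 m³ = 271,000 L.
Alkalinity to neutralize: (215 − 83) = 132 mg/L as CaCO₃ × 271,000 L = 35,770 g as CaCO₃.
Equivalents of H⁺ required: 35,770 ÷ 50 g/eq = 715.4 eq = 715.4 mol HCl.
Mass of HCl: 715.4 × 36.5 = 26,110 g.
Mass of 17.7% solution: 26,110 / 0.177 = 147,500 g.
Volume: 147,500 g ÷ 1.17 g/mL = 126,100 mL.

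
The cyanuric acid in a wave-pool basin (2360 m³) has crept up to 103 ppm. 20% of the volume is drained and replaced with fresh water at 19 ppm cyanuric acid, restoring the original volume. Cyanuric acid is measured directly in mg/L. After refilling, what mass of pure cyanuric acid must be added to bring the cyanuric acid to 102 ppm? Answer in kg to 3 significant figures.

Volume: 2360 m³ = 2,360,000 L.
After draining 20% and refilling: 103 × 0.80 + 19 × 0.20 = 86.2 ppm.
Deficit to target: 102 − 86.2 = 15.8 mg/L.
Mass: 15.8 mg/L × 2,360,000 L = 37,290 g cyanuric acid.

37.3 kg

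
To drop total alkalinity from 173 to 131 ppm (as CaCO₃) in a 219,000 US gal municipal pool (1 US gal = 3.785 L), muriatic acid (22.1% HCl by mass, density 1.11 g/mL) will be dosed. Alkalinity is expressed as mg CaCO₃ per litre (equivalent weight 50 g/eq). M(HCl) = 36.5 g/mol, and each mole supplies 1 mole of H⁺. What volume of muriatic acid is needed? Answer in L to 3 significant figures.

Volume: 219,000 US gal × 3.785 L/gal = 828,915 L.
Alkalinity to neutralize: (173 − 131) = 42 mg/L as CaCO₃ × 828,915 L = 34,810 g as CaCO₃.
Equivalents of H⁺ required: 34,810 ÷ 50 g/eq = 696.3 eq = 696.3 mol HCl.
Mass of HCl: 696.3 × 36.5 = 25,410 g.
Mass of 22.1% solution: 25,410 / 0.221 = 115,000 g.
Volume: 115,000 g ÷ 1.11 g/mL = 103,600 mL.

104 L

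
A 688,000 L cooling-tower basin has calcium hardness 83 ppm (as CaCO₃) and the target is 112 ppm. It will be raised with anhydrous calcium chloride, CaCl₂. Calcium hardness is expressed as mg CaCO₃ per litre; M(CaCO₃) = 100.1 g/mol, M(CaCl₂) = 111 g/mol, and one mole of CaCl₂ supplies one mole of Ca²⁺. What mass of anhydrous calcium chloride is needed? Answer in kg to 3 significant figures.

Hardness to add: (112 − 83) = 29 mg/L as CaCO₃ × 688,000 L = 19,950 g as CaCO₃.
Moles of Ca²⁺ (1 mol Ca²⁺ ≡ 1 mol CaCO₃): 19,950 / 100.1 g/mol = 199.3 mol.
Mass of CaCl₂: 199.3 × 111 = 22,120 g.

22.1 kg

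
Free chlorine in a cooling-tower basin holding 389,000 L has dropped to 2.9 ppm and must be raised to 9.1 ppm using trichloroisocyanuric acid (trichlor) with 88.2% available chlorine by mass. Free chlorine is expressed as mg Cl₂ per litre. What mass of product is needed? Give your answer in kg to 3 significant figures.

2.73 kg

Chlorine deficit: 9.1 − 2.9 = 6.2 ppm = 6.2 mg/L as Cl₂.
Cl₂ equivalent needed: 6.2 mg/L × 389,000 L = 2,412,000 mg = 2412 g.
Product at 88.2% available chlorine: 2412 / 0.882 = 2734 g.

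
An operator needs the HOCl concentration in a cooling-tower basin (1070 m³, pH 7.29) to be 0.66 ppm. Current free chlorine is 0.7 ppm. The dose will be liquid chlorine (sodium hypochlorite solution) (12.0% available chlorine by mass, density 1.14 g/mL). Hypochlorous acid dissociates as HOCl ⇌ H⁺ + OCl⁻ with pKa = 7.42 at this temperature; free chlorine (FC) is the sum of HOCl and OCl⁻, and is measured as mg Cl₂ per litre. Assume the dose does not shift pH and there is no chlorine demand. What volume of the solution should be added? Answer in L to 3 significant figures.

3.51 L

Volume: 1070 m³ = 1,070,000 L.
[OCl⁻]/[HOCl] = 10^(pH − pKa) = 10^(7.29 − 7.42) = 0.7413; fraction as HOCl = 1/(1 + 0.7413) = 0.5743.
Free chlorine required for 0.66 ppm HOCl: 0.66 / 0.5743 = 1.149 ppm.
FC to add: 1.149 − 0.7 = 0.4493 mg/L as Cl₂.
Cl₂ equivalent: 0.4493 mg/L × 1,070,000 L = 480.7 g.
Product at 12.0% available Cl: 480.7 / 0.12 = 4006 g.
Volume: 4006 g ÷ 1.14 g/mL = 3514 mL.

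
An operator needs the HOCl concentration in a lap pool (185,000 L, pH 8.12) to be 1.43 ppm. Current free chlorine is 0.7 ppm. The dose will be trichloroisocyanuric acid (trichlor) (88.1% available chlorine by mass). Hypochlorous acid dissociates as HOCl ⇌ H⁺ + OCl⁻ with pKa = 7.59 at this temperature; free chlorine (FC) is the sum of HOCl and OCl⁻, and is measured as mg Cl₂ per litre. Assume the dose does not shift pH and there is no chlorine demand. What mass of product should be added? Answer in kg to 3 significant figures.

1.17 kg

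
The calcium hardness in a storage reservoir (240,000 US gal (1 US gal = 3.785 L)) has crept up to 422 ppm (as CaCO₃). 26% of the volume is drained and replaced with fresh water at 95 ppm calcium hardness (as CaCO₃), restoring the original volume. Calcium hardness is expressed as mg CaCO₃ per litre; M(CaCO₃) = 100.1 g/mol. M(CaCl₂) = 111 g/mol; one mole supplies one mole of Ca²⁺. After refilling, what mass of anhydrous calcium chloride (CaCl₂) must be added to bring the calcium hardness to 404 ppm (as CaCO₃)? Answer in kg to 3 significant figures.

Volume: 240,000 US gal × 3.785 L/gal = 908,400 L.
After draining 26% and refilling: 422 × 0.74 + 95 × 0.26 = 336.98 ppm.
Deficit to target: 404 − 336.98 = 67.02 mg/L.
As CaCO₃: 67.02 mg/L × 908,400 L = 60,880 g; ÷ 100.1 = 608.2 mol Ca²⁺.
Mass: 608.2 × 111 = 67,510 g.

67.5 kg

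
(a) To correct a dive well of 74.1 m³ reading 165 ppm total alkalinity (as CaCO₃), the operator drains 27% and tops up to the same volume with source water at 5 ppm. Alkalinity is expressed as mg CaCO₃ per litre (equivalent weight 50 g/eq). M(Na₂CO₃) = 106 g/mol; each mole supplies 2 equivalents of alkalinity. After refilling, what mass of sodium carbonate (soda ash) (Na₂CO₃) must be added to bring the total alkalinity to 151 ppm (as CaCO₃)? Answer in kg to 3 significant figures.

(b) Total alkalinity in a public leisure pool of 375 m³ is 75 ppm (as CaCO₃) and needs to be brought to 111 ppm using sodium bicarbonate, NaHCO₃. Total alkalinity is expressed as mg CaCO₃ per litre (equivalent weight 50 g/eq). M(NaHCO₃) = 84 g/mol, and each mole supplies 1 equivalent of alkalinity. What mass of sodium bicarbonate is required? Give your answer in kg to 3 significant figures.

(a) 2.29 kg; (b) 22.7 kg

(a) Volume: 74.1 m³ = 74,100 L.
(a) After draining 27% and refilling: 165 × 0.73 + 5 × 0.27 = 121.8 ppm.
(a) Deficit to target: 151 − 121.8 = 29.2 mg/L.
(a) As CaCO₃: 29.2 mg/L × 74,100 L = 2164 g; ÷ 50 g/eq ÷ 2 = 21.64 mol Na₂CO₃.
(a) Mass: 21.64 × 106 = 2294 g.

(b) Volume: 375 m³ = 375,000 L.
(b) Alkalinity to add: (111 − 75) = 36 mg/L as CaCO₃ × 375,000 L = 13,500 g as CaCO₃.
(b) Equivalents: 13,500 g ÷ 50 g/eq = 270 eq.
(b) NaHCO₃ supplies 1 eq per mole → 270 mol.
(b) Mass: 270 mol × 84 g/mol = 22,680 g.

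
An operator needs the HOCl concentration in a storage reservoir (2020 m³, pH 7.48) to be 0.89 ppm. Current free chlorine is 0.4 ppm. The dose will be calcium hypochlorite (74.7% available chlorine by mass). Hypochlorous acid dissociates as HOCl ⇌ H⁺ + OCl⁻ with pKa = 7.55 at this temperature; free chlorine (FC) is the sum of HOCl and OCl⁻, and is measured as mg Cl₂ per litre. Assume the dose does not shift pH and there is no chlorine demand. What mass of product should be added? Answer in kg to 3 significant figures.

Volume: 2020 m³ = 2,020,000 L.
[OCl⁻]/[HOCl] = 10^(pH − pKa) = 10^(7.48 − 7.55) = 0.8511; fraction as HOCl = 1/(1 + 0.8511) = 0.5402.
Free chlorine required for 0.89 ppm HOCl: 0.89 / 0.5402 = 1.648 ppm.
FC to add: 1.648 − 0.4 = 1.248 mg/L as Cl₂.
Cl₂ equivalent: 1.248 mg/L × 2,020,000 L = 2520 g.
Product at 74.7% available Cl: 2520 / 0.747 = 3373 g.

3.37 kg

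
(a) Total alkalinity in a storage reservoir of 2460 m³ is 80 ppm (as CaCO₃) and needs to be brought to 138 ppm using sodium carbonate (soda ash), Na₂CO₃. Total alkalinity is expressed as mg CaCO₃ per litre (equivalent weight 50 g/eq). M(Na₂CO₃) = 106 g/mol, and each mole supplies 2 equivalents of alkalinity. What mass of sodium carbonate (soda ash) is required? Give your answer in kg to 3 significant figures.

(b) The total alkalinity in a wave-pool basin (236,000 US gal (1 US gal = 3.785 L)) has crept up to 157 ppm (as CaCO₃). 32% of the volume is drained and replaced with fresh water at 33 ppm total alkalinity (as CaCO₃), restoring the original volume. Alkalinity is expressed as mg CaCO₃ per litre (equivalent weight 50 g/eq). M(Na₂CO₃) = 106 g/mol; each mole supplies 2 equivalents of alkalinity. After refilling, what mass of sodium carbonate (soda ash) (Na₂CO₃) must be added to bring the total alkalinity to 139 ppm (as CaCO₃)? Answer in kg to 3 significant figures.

(a) 151 kg; (b) 20.5 kg

(a) Volume: 2460 m³ = 2,460,000 L.
(a) Alkalinity to add: (138 − 80) = 58 mg/L as CaCO₃ × 2,460,000 L = 142,700 g as CaCO₃.
(a) Equivalents: 142,700 g ÷ 50 g/eq = 2854 eq.
(a) Each mole of Na₂CO₃ supplies 2 eq, so 2854 / 2 = 1427 mol.
(a) Mass: 1427 mol × 106 g/mol = 151,200 g.

(b) Volume: 236,000 US gal × 3.785 L/gal = 893,260 L.
(b) After draining 32% and refilling: 157 × 0.68 + 33 × 0.32 = 117.32 ppm.
(b) Deficit to target: 139 − 117.32 = 21.68 mg/L.
(b) As CaCO₃: 21.68 mg/L × 893,260 L = 19,370 g; ÷ 50 g/eq ÷ 2 = 193.7 mol Na₂CO₃.
(b) Mass: 193.7 × 106 = 20,530 g.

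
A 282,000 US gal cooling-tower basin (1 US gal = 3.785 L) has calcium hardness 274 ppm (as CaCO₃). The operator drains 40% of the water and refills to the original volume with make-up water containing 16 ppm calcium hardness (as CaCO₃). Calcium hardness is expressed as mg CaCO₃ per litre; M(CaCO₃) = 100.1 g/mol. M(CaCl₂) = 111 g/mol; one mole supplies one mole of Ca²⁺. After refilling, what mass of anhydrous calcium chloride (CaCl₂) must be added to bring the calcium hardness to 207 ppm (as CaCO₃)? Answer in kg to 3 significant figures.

42.8 kg

Volume: 282,000 US gal × 3.785 L/gal = 1,067,370 L.
After draining 40% and refilling: 274 × 0.60 + 16 × 0.40 = 170.8 ppm.
Deficit to target: 207 − 170.8 = 36.2 mg/L.
As CaCO₃: 36.2 mg/L × 1,067,370 L = 38,640 g; ÷ 100.1 = 386 mol Ca²⁺.
Mass: 386 × 111 = 42,850 g.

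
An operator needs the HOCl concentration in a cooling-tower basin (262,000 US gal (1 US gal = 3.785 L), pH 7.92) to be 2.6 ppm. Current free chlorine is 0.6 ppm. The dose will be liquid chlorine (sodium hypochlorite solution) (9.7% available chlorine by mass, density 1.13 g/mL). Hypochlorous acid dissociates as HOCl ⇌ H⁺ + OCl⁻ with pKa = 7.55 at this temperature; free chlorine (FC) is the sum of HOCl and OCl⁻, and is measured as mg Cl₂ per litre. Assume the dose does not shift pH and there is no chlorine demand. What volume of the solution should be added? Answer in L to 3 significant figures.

Volume: 262,000 US gal × 3.785 L/gal = 991,670 L.
[OCl⁻]/[HOCl] = 10^(pH − pKa) = 10^(7.92 − 7.55) = 2.344; fraction as HOCl = 1/(1 + 2.344) = 0.299.
Free chlorine required for 2.6 ppm HOCl: 2.6 / 0.299 = 8.695 ppm.
FC to add: 8.695 − 0.6 = 8.095 mg/L as Cl₂.
Cl₂ equivalent: 8.095 mg/L × 991,670 L = 8028 g.
Product at 9.7% available Cl: 8028 / 0.097 = 82,760 g.
Volume: 82,760 g ÷ 1.13 g/mL = 73,240 mL.

73.2 L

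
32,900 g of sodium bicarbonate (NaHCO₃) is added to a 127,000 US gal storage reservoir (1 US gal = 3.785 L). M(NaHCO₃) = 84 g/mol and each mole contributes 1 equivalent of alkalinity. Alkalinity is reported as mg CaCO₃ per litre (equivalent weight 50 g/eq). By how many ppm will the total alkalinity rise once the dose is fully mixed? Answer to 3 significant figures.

40.7 ppm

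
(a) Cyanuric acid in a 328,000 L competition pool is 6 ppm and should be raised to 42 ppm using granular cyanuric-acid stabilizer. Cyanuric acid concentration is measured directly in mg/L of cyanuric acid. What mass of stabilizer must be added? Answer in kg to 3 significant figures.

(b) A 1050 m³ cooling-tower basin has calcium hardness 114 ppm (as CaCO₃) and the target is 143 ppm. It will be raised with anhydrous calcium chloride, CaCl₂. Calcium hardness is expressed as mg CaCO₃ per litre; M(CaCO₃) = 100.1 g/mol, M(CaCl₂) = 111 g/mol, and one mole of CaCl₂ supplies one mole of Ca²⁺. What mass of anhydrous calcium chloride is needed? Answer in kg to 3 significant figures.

(a) 11.8 kg; (b) 33.8 kg

(a) CYA to add: (42 − 6) = 36 mg/L × 328,000 L = 11,810 g cyanuric acid.

(b) Volume: 1050 m³ = 1,050,000 L.
(b) Hardness to add: (143 − 114) = 29 mg/L as CaCO₃ × 1,050,000 L = 30,450 g as CaCO₃.
(b) Moles of Ca²⁺ (1 mol Ca²⁺ ≡ 1 mol CaCO₃): 30,450 / 100.1 g/mol = 304.2 mol.
(b) Mass of CaCl₂: 304.2 × 111 = 33,770 g.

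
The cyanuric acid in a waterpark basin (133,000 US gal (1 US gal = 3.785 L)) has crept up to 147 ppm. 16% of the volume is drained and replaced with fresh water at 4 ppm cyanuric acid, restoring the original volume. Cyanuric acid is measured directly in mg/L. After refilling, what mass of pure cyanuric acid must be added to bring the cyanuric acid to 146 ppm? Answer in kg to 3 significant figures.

11.0 kg

Volume: 133,000 US gal × 3.785 L/gal = 503,405 L.
After draining 16% and refilling: 147 × 0.84 + 4 × 0.16 = 124.12 ppm.
Deficit to target: 146 − 124.12 = 21.88 mg/L.
Mass: 21.88 mg/L × 503,405 L = 11,010 g cyanuric acid.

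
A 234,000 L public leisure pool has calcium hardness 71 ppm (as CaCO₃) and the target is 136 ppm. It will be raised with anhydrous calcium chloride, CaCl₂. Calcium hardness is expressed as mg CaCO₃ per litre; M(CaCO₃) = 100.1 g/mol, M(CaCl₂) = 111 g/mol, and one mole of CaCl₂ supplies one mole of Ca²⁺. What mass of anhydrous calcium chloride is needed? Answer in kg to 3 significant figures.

16.9 kg

Hardness to add: (136 − 71) = 65 mg/L as CaCO₃ × 234,000 L = 15,210 g as CaCO₃.
Moles of Ca²⁺ (1 mol Ca²⁺ ≡ 1 mol CaCO₃): 15,210 / 100.1 g/mol = 151.9 mol.
Mass of CaCl₂: 151.9 × 111 = 16,870 g.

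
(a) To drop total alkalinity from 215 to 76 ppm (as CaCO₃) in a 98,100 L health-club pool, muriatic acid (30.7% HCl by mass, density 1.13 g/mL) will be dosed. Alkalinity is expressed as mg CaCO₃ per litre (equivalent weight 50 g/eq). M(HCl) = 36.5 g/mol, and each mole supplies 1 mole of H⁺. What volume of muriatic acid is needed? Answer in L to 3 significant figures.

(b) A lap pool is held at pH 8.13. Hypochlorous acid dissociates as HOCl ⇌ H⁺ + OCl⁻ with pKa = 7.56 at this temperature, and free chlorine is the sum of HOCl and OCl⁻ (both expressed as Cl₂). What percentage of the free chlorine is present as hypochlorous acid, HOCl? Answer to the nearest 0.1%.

(a) 28.7 L; (b) 21.2%

(a) Alkalinity to neutralize: (215 − 76) = 139 mg/L as CaCO₃ × 98,100 L = 13,640 g as CaCO₃.
(a) Equivalents of H⁺ required: 13,640 ÷ 50 g/eq = 272.7 eq = 272.7 mol HCl.
(a) Mass of HCl: 272.7 × 36.5 = 9954 g.
(a) Mass of 30.7% solution: 9954 / 0.307 = 32,420 g.
(a) Volume: 32,420 g ÷ 1.13 g/mL = 28,690 mL.

(b) [OCl⁻]/[HOCl] = 10^(pH − pKa) = 10^(8.13 − 7.56) = 10^0.57 = 3.715.
(b) Fraction as HOCl = 1 / (1 + 3.715) = 0.2121.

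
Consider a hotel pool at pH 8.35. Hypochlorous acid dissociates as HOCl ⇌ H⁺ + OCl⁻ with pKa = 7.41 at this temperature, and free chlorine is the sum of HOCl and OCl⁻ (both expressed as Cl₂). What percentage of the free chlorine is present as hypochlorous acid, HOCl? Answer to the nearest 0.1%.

10.3%

[OCl⁻]/[HOCl] = 10^(pH − pKa) = 10^(8.35 − 7.41) = 10^0.94 = 8.71.
Fraction as HOCl = 1 / (1 + 8.71) = 0.103.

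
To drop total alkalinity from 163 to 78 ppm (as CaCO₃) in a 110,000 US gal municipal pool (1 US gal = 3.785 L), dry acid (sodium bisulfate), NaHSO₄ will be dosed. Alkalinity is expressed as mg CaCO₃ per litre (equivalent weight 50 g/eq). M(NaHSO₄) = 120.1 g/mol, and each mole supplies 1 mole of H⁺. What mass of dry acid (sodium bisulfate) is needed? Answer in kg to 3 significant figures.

85.0 kg

Volume: 110,000 US gal × 3.785 L/gal = 416,350 L.
Alkalinity to neutralize: (163 − 78) = 85 mg/L as CaCO₃ × 416,350 L = 35,390 g as CaCO₃.
Equivalents of H⁺ required: 35,390 ÷ 50 g/eq = 707.8 eq = 707.8 mol NaHSO₄.
Mass of NaHSO₄: 707.8 × 120.1 = 85,010 g.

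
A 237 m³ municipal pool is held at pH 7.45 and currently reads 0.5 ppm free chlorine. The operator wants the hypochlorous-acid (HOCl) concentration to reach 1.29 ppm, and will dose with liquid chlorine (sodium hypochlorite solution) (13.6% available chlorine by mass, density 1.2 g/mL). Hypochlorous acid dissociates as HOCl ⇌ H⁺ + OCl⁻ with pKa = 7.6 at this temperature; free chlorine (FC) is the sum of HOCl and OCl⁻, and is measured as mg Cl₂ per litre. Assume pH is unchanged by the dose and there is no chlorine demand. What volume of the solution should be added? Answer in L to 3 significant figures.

Volume: 237 m³ = 237,000 L.
[OCl⁻]/[HOCl] = 10^(pH − pKa) = 10^(7.45 − 7.6) = 0.7079; fraction as HOCl = 1/(1 + 0.7079) = 0.5855.
Free chlorine required for 1.29 ppm HOCl: 1.29 / 0.5855 = 2.203 ppm.
FC to add: 2.203 − 0.5 = 1.703 mg/L as Cl₂.
Cl₂ equivalent: 1.703 mg/L × 237,000 L = 403.7 g.
Product at 13.6% available Cl: 403.7 / 0.136 = 2968 g.
Volume: 2968 g ÷ 1.2 g/mL = 2473 mL.

2.47 L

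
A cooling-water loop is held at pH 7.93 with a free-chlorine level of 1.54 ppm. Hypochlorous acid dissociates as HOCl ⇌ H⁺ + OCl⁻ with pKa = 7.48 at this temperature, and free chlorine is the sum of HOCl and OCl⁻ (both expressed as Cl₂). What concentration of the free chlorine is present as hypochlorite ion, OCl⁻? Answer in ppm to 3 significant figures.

[OCl⁻]/[HOCl] = 10^(pH − pKa) = 10^(7.93 − 7.48) = 10^0.45 = 2.818.
Fraction as HOCl = 1 / (1 + 2.818) = 0.2619.
OCl⁻ = (1 − 0.2619) × 1.54 ppm = 1.137 ppm.

1.14 ppm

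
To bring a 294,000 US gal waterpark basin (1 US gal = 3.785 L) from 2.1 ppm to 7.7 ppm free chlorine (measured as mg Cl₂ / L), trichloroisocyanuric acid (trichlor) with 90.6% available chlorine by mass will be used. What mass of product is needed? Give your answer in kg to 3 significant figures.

Volume: 294,000 US gal × 3.785 L/gal = 1,112,790 L.
Chlorine deficit: 7.7 − 2.1 = 5.6 ppm = 5.6 mg/L as Cl₂.
Cl₂ equivalent needed: 5.6 mg/L × 1,112,790 L = 6,232,000 mg = 6232 g.
Product at 90.6% available chlorine: 6232 / 0.906 = 6878 g.

6.88 kg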